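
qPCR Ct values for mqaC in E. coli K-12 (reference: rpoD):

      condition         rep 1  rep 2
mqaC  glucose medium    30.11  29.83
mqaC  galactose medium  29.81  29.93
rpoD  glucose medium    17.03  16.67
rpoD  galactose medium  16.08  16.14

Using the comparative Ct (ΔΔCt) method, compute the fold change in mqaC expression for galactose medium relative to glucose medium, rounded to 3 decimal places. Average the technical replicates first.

0.642

Mean Ct: mqaC glucose medium 29.970; mqaC galactose medium 29.870; rpoD glucose medium 16.850; rpoD galactose medium 16.110
ΔCt(glucose medium) = 29.970 − 16.850 = 13.120
ΔCt(galactose medium) = 29.870 − 16.110 = 13.760
ΔΔCt = 13.760 − 13.120 = 0.640
Fold change = 2^(−0.640) = 0.6417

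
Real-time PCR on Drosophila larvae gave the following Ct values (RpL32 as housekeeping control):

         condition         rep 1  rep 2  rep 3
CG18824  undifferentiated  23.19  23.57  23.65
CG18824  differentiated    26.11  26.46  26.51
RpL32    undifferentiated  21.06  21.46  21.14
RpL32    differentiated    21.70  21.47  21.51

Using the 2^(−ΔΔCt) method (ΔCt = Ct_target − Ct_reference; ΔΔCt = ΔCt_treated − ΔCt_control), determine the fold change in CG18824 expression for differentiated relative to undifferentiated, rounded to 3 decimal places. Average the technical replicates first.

0.171

Mean Ct: CG18824 undifferentiated 23.470; CG18824 differentiated 26.360; RpL32 undifferentiated 21.220; RpL32 differentiated 21.560
ΔCt(undifferentiated) = 23.470 − 21.220 = 2.250
ΔCt(differentiated) = 26.360 − 21.560 = 4.800
ΔΔCt = 4.800 − 2.250 = 2.550
Fold change = 2^(−2.550) = 0.1708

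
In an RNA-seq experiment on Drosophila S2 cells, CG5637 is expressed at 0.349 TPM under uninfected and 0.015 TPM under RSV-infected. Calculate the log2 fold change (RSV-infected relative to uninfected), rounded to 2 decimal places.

Fold change = 0.015 / 0.349 = 0.0430
log2(0.0430) = -4.540

-4.54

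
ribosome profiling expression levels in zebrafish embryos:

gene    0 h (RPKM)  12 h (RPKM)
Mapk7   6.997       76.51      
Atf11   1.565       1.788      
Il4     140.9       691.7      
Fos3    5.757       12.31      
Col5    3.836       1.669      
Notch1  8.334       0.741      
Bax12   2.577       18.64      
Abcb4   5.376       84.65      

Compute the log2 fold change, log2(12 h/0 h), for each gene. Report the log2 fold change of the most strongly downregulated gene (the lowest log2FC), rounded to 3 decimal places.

log2(76.51/6.997) = 3.451  (Mapk7)
log2(1.788/1.565) = 0.192  (Atf11)
log2(691.7/140.9) = 2.295  (Il4)
log2(12.31/5.757) = 1.096  (Fos3)
log2(1.669/3.836) = -1.201  (Col5)
log2(0.741/8.334) = -3.491  (Notch1)
log2(18.64/2.577) = 2.855  (Bax12)
log2(84.65/5.376) = 3.977  (Abcb4)
Notch1 is most strongly downregulated.

-3.491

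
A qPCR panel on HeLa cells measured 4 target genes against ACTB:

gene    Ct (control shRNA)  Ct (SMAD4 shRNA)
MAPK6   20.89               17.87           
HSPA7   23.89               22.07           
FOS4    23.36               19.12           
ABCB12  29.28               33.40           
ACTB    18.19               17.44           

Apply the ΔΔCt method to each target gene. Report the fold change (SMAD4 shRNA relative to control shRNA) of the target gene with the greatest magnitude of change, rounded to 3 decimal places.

0.034

MAPK6: ΔΔCt = (17.87−17.44) − (20.89−18.19) = 0.43 − 2.70 = -2.27; fold change = 2^2.27 = 4.823
HSPA7: ΔΔCt = (22.07−17.44) − (23.89−18.19) = 4.63 − 5.70 = -1.07; fold change = 2^1.07 = 2.099
FOS4: ΔΔCt = (19.12−17.44) − (23.36−18.19) = 1.68 − 5.17 = -3.49; fold change = 2^3.49 = 11.236
ABCB12: ΔΔCt = (33.40−17.44) − (29.28−18.19) = 15.96 − 11.09 = 4.87; fold change = 2^-4.87 = 0.034
ABCB12 has the largest |ΔΔCt| = 4.87.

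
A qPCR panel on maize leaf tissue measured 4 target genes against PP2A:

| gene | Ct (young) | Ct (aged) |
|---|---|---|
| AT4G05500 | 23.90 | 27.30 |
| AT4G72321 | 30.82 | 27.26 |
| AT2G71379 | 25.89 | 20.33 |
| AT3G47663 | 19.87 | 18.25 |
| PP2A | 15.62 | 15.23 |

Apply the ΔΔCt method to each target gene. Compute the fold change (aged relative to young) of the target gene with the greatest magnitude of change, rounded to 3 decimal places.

36.002

AT4G05500: ΔΔCt = (27.30−15.23) − (23.90−15.62) = 12.07 − 8.28 = 3.79; fold change = 2^-3.79 = 0.072
AT4G72321: ΔΔCt = (27.26−15.23) − (30.82−15.62) = 12.03 − 15.20 = -3.17; fold change = 2^3.17 = 9.000
AT2G71379: ΔΔCt = (20.33−15.23) − (25.89−15.62) = 5.10 − 10.27 = -5.17; fold change = 2^5.17 = 36.002
AT3G47663: ΔΔCt = (18.25−15.23) − (19.87−15.62) = 3.02 − 4.25 = -1.23; fold change = 2^1.23 = 2.346
AT2G71379 has the largest |ΔΔCt| = 5.17.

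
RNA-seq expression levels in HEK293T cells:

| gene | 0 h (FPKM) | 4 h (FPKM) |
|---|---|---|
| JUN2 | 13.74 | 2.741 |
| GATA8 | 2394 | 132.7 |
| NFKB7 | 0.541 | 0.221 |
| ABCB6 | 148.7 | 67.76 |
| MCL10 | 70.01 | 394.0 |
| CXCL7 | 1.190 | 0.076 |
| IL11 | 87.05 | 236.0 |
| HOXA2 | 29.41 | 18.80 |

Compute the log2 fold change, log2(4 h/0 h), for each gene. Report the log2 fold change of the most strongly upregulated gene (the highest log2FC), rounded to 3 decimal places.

2.493

log2(2.741/13.74) = -2.326  (JUN2)
log2(132.7/2394) = -4.173  (GATA8)
log2(0.221/0.541) = -1.292  (NFKB7)
log2(67.76/148.7) = -1.134  (ABCB6)
log2(394.0/70.01) = 2.493  (MCL10)
log2(0.076/1.190) = -3.969  (CXCL7)
log2(236.0/87.05) = 1.439  (IL11)
log2(18.80/29.41) = -0.646  (HOXA2)
MCL10 is most strongly upregulated.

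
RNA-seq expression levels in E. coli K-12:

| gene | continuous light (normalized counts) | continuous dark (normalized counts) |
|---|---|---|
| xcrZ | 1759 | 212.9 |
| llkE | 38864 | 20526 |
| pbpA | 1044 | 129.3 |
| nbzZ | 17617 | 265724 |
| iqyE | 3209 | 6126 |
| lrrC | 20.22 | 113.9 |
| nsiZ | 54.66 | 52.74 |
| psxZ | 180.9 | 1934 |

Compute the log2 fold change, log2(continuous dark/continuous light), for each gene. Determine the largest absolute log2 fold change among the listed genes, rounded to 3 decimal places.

3.915

log2(212.9/1759) = -3.047  (xcrZ)
log2(20526/38864) = -0.921  (llkE)
log2(129.3/1044) = -3.013  (pbpA)
log2(265724/17617) = 3.915  (nbzZ)
log2(6126/3209) = 0.933  (iqyE)
log2(113.9/20.22) = 2.494  (lrrC)
log2(52.74/54.66) = -0.052  (nsiZ)
log2(1934/180.9) = 3.418  (psxZ)
The largest magnitude belongs to nbzZ.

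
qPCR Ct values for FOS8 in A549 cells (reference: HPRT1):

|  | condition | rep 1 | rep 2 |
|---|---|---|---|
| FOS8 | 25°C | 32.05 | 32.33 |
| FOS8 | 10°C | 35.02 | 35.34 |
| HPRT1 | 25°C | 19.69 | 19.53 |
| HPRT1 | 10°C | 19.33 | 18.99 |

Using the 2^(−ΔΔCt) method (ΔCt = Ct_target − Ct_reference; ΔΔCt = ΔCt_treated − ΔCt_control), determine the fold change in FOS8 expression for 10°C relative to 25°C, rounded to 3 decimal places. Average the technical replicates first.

Mean Ct: FOS8 25°C 32.190; FOS8 10°C 35.180; HPRT1 25°C 19.610; HPRT1 10°C 19.160
ΔCt(25°C) = 32.190 − 19.610 = 12.580
ΔCt(10°C) = 35.180 − 19.160 = 16.020
ΔΔCt = 16.020 − 12.580 = 3.440
Fold change = 2^(−3.440) = 0.0921

0.092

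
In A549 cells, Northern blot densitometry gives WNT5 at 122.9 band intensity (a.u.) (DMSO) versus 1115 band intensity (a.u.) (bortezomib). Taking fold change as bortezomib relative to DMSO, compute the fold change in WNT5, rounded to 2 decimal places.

9.07

Fold change = 1115 / 122.9 = 9.072
WNT5 is upregulated.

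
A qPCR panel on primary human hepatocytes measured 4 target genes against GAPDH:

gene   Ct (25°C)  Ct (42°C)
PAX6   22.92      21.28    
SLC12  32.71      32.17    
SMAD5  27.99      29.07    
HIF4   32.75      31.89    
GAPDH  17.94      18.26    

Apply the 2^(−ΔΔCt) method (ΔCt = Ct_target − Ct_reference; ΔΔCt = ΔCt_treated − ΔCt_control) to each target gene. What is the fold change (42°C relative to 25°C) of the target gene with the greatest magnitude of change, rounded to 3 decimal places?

3.891

PAX6: ΔΔCt = (21.28−18.26) − (22.92−17.94) = 3.02 − 4.98 = -1.96; fold change = 2^1.96 = 3.891
SLC12: ΔΔCt = (32.17−18.26) − (32.71−17.94) = 13.91 − 14.77 = -0.86; fold change = 2^0.86 = 1.815
SMAD5: ΔΔCt = (29.07−18.26) − (27.99−17.94) = 10.81 − 10.05 = 0.76; fold change = 2^-0.76 = 0.590
HIF4: ΔΔCt = (31.89−18.26) − (32.75−17.94) = 13.63 − 14.81 = -1.18; fold change = 2^1.18 = 2.266
PAX6 has the largest |ΔΔCt| = 1.96.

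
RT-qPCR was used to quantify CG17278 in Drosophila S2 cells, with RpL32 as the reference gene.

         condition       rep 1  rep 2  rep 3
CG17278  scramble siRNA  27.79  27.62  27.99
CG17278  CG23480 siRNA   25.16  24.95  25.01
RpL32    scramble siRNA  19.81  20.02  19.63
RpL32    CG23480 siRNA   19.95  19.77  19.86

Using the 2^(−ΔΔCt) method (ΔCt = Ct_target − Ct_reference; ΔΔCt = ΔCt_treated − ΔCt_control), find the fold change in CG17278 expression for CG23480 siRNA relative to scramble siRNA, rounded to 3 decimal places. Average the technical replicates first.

6.964

Mean Ct: CG17278 scramble siRNA 27.800; CG17278 CG23480 siRNA 25.040; RpL32 scramble siRNA 19.820; RpL32 CG23480 siRNA 19.860
ΔCt(scramble siRNA) = 27.800 − 19.820 = 7.980
ΔCt(CG23480 siRNA) = 25.040 − 19.860 = 5.180
ΔΔCt = 5.180 − 7.980 = -2.800
Fold change = 2^(−(-2.800)) = 2^2.800 = 6.9644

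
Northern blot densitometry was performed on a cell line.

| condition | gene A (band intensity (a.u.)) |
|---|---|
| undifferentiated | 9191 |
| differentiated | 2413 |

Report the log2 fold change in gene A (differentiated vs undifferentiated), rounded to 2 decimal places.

-1.93

Fold change = 2413 / 9191 = 0.2625
log2(0.2625) = -1.929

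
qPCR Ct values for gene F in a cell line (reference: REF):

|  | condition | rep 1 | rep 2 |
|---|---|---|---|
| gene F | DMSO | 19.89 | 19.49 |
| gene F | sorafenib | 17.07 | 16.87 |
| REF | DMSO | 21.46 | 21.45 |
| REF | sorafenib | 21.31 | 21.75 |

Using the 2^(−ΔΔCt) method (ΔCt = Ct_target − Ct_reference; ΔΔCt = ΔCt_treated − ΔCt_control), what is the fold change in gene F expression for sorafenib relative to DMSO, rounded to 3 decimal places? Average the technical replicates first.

6.940

Mean Ct: gene F DMSO 19.690; gene F sorafenib 16.970; REF DMSO 21.455; REF sorafenib 21.530
ΔCt(DMSO) = 19.690 − 21.455 = -1.765
ΔCt(sorafenib) = 16.970 − 21.530 = -4.560
ΔΔCt = -4.560 − (-1.765) = -2.795
Fold change = 2^(−(-2.795)) = 2^2.795 = 6.9403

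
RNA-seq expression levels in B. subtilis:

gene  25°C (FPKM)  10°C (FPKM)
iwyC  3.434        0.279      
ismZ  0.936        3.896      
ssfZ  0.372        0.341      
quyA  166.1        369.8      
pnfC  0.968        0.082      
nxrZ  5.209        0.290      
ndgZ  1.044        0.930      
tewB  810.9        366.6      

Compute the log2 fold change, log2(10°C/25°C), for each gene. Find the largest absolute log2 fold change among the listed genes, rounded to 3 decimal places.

log2(0.279/3.434) = -3.622  (iwyC)
log2(3.896/0.936) = 2.057  (ismZ)
log2(0.341/0.372) = -0.126  (ssfZ)
log2(369.8/166.1) = 1.155  (quyA)
log2(0.082/0.968) = -3.561  (pnfC)
log2(0.290/5.209) = -4.167  (nxrZ)
log2(0.930/1.044) = -0.167  (ndgZ)
log2(366.6/810.9) = -1.145  (tewB)
The largest magnitude belongs to nxrZ.

4.167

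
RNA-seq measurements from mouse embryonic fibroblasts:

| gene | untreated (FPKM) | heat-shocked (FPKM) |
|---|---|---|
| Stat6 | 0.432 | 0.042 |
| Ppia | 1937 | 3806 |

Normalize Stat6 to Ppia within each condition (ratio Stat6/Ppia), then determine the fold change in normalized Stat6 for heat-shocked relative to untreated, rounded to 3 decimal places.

0.049

Stat6/Ppia (untreated) = 0.432 / 1937 = 0.00022303
Stat6/Ppia (heat-shocked) = 0.042 / 3806 = 1.1035e-05
Fold change = 1.1035e-05 / 0.00022303 = 0.0495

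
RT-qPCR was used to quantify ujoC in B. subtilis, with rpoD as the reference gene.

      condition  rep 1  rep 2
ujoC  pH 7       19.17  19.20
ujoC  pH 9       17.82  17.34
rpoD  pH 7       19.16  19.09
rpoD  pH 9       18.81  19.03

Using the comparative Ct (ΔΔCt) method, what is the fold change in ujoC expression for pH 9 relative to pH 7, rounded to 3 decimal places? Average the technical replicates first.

Mean Ct: ujoC pH 7 19.185; ujoC pH 9 17.580; rpoD pH 7 19.125; rpoD pH 9 18.920
ΔCt(pH 7) = 19.185 − 19.125 = 0.060
ΔCt(pH 9) = 17.580 − 18.920 = -1.340
ΔΔCt = -1.340 − 0.060 = -1.400
Fold change = 2^(−(-1.400)) = 2^1.400 = 2.6390

2.639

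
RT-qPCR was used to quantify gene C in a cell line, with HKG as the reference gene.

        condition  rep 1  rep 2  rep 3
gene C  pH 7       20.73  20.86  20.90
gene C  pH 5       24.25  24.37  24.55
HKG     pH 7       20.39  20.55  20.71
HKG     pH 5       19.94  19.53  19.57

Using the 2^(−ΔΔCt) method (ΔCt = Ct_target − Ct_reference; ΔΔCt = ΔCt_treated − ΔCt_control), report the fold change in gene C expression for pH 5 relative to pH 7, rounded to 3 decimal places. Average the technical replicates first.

Mean Ct: gene C pH 7 20.830; gene C pH 5 24.390; HKG pH 7 20.550; HKG pH 5 19.680
ΔCt(pH 7) = 20.830 − 20.550 = 0.280
ΔCt(pH 5) = 24.390 − 19.680 = 4.710
ΔΔCt = 4.710 − 0.280 = 4.430
Fold change = 2^(−4.430) = 0.0464

0.046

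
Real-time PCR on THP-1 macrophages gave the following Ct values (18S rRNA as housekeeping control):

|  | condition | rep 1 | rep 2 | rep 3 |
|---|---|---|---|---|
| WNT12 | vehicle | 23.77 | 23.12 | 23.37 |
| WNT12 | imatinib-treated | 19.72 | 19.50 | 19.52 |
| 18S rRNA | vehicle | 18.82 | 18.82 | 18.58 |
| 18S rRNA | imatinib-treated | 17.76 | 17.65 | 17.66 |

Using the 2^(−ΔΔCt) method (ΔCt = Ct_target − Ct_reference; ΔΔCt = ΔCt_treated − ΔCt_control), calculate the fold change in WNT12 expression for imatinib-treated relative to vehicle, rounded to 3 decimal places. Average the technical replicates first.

6.916

Mean Ct: WNT12 vehicle 23.420; WNT12 imatinib-treated 19.580; 18S rRNA vehicle 18.740; 18S rRNA imatinib-treated 17.690
ΔCt(vehicle) = 23.420 − 18.740 = 4.680
ΔCt(imatinib-treated) = 19.580 − 17.690 = 1.890
ΔΔCt = 1.890 − 4.680 = -2.790
Fold change = 2^(−(-2.790)) = 2^2.790 = 6.9163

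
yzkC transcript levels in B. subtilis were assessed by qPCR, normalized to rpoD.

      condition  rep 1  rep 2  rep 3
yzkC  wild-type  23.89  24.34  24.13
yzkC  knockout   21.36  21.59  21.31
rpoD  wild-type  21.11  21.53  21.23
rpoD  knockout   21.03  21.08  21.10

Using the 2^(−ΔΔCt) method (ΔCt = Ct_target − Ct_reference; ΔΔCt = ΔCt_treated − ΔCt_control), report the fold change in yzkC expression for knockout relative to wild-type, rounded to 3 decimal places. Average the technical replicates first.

5.579

Mean Ct: yzkC wild-type 24.120; yzkC knockout 21.420; rpoD wild-type 21.290; rpoD knockout 21.070
ΔCt(wild-type) = 24.120 − 21.290 = 2.830
ΔCt(knockout) = 21.420 − 21.070 = 0.350
ΔΔCt = 0.350 − 2.830 = -2.480
Fold change = 2^(−(-2.480)) = 2^2.480 = 5.5790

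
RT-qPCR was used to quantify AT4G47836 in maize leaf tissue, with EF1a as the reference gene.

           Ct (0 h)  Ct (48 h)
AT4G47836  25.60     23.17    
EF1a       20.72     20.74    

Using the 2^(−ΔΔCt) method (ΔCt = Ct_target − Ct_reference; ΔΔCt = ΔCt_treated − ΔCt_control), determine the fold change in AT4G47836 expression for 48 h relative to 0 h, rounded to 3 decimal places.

5.464

ΔCt(0 h) = 25.600 − 20.720 = 4.880
ΔCt(48 h) = 23.170 − 20.740 = 2.430
ΔΔCt = 2.430 − 4.880 = -2.450
Fold change = 2^(−(-2.450)) = 2^2.450 = 5.4642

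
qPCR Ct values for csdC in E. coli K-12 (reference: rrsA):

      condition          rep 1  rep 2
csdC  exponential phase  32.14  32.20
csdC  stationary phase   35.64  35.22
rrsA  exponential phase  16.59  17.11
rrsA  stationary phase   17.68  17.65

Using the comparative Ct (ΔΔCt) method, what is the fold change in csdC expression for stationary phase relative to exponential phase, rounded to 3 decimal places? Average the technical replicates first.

0.184

Mean Ct: csdC exponential phase 32.170; csdC stationary phase 35.430; rrsA exponential phase 16.850; rrsA stationary phase 17.665
ΔCt(exponential phase) = 32.170 − 16.850 = 15.320
ΔCt(stationary phase) = 35.430 − 17.665 = 17.765
ΔΔCt = 17.765 − 15.320 = 2.445
Fold change = 2^(−2.445) = 0.1836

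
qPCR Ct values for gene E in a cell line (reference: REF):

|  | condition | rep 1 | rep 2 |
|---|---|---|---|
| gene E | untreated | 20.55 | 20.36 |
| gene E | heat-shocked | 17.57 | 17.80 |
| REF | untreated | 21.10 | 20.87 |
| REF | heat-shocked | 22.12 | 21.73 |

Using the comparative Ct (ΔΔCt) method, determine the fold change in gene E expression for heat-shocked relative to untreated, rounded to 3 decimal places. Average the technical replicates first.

Mean Ct: gene E untreated 20.455; gene E heat-shocked 17.685; REF untreated 20.985; REF heat-shocked 21.925
ΔCt(untreated) = 20.455 − 20.985 = -0.530
ΔCt(heat-shocked) = 17.685 − 21.925 = -4.240
ΔΔCt = -4.240 − (-0.530) = -3.710
Fold change = 2^(−(-3.710)) = 2^3.710 = 13.0864

13.086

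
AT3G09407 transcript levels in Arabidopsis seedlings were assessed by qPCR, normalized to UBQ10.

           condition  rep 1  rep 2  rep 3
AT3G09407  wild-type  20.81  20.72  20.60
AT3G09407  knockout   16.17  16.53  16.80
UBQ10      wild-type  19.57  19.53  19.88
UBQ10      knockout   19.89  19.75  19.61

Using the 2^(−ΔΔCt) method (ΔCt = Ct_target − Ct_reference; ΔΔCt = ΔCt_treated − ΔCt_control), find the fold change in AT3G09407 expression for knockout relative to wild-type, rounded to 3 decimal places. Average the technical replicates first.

19.698

Mean Ct: AT3G09407 wild-type 20.710; AT3G09407 knockout 16.500; UBQ10 wild-type 19.660; UBQ10 knockout 19.750
ΔCt(wild-type) = 20.710 − 19.660 = 1.050
ΔCt(knockout) = 16.500 − 19.750 = -3.250
ΔΔCt = -3.250 − 1.050 = -4.300
Fold change = 2^(−(-4.300)) = 2^4.300 = 19.6983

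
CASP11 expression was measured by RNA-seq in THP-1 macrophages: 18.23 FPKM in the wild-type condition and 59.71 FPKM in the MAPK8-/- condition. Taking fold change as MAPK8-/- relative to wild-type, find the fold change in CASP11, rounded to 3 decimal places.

Fold change = 59.71 / 18.23 = 3.2754
CASP11 is upregulated.

3.275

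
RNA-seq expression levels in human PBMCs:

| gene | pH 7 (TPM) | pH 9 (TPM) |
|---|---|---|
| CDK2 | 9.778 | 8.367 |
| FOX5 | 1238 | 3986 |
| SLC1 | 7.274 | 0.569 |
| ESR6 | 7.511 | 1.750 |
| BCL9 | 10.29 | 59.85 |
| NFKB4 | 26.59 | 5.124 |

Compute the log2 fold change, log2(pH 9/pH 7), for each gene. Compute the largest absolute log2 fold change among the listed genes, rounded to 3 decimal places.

log2(8.367/9.778) = -0.225  (CDK2)
log2(3986/1238) = 1.687  (FOX5)
log2(0.569/7.274) = -3.676  (SLC1)
log2(1.750/7.511) = -2.102  (ESR6)
log2(59.85/10.29) = 2.540  (BCL9)
log2(5.124/26.59) = -2.376  (NFKB4)
The largest magnitude belongs to SLC1.

3.676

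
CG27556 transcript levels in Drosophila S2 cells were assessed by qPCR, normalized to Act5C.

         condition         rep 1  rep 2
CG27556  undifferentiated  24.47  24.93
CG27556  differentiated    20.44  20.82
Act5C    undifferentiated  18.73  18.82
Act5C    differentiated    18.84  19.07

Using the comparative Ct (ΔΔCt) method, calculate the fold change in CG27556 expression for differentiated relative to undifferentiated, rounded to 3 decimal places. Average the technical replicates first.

19.027

Mean Ct: CG27556 undifferentiated 24.700; CG27556 differentiated 20.630; Act5C undifferentiated 18.775; Act5C differentiated 18.955
ΔCt(undifferentiated) = 24.700 − 18.775 = 5.925
ΔCt(differentiated) = 20.630 − 18.955 = 1.675
ΔΔCt = 1.675 − 5.925 = -4.250
Fold change = 2^(−(-4.250)) = 2^4.250 = 19.0273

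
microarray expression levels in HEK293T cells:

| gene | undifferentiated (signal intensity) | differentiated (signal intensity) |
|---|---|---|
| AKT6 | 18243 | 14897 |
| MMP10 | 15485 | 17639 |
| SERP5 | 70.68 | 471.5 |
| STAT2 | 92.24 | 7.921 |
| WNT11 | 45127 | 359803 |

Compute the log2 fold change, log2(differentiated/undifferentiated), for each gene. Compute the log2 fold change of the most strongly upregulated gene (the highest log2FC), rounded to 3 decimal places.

2.995

log2(14897/18243) = -0.292  (AKT6)
log2(17639/15485) = 0.188  (MMP10)
log2(471.5/70.68) = 2.738  (SERP5)
log2(7.921/92.24) = -3.542  (STAT2)
log2(359803/45127) = 2.995  (WNT11)
WNT11 is most strongly upregulated.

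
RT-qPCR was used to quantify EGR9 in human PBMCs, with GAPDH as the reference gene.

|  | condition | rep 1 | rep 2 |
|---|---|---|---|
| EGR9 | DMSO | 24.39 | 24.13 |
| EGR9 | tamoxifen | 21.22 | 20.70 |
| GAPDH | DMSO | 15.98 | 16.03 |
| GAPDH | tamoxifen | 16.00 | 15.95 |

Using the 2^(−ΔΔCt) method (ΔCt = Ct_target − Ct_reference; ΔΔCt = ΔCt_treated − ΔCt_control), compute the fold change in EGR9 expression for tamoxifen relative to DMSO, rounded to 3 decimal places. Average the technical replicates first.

9.646

Mean Ct: EGR9 DMSO 24.260; EGR9 tamoxifen 20.960; GAPDH DMSO 16.005; GAPDH tamoxifen 15.975
ΔCt(DMSO) = 24.260 − 16.005 = 8.255
ΔCt(tamoxifen) = 20.960 − 15.975 = 4.985
ΔΔCt = 4.985 − 8.255 = -3.270
Fold change = 2^(−(-3.270)) = 2^3.270 = 9.6465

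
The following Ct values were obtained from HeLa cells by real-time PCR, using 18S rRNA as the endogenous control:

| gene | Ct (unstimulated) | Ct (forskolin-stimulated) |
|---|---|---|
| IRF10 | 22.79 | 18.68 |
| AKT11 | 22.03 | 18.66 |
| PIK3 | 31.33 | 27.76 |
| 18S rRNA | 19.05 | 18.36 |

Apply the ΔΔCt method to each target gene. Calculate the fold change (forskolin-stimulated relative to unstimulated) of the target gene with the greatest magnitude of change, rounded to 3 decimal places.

IRF10: ΔΔCt = (18.68−18.36) − (22.79−19.05) = 0.32 − 3.74 = -3.42; fold change = 2^3.42 = 10.703
AKT11: ΔΔCt = (18.66−18.36) − (22.03−19.05) = 0.30 − 2.98 = -2.68; fold change = 2^2.68 = 6.409
PIK3: ΔΔCt = (27.76−18.36) − (31.33−19.05) = 9.40 − 12.28 = -2.88; fold change = 2^2.88 = 7.362
IRF10 has the largest |ΔΔCt| = 3.42.

10.703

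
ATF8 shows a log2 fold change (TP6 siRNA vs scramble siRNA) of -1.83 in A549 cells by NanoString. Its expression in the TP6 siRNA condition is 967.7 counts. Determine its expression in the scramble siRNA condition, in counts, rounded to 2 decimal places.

Fold change = 2^(-1.83) = 0.2813
scramble siRNA expression = 967.7 / 0.2813 = 3440.53

3440.53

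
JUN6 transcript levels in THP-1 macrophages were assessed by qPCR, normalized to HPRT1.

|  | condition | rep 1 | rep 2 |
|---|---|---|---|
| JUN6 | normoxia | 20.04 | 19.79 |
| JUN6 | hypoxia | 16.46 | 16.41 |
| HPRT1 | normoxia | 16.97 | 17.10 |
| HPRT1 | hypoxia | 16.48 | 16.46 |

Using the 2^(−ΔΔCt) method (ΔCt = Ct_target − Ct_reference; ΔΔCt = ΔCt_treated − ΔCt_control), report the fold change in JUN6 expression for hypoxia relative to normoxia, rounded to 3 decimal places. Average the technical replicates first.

Mean Ct: JUN6 normoxia 19.915; JUN6 hypoxia 16.435; HPRT1 normoxia 17.035; HPRT1 hypoxia 16.470
ΔCt(normoxia) = 19.915 − 17.035 = 2.880
ΔCt(hypoxia) = 16.435 − 16.470 = -0.035
ΔΔCt = -0.035 − 2.880 = -2.915
Fold change = 2^(−(-2.915)) = 2^2.915 = 7.5423

7.542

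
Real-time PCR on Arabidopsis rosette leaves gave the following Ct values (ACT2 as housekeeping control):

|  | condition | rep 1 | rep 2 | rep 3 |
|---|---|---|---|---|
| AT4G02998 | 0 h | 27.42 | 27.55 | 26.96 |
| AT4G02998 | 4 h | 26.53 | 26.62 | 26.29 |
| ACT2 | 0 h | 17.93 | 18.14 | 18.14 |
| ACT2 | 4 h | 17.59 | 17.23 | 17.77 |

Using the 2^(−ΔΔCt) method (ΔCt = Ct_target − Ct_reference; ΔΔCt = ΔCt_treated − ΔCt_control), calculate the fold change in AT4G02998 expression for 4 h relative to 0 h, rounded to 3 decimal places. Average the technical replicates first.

Mean Ct: AT4G02998 0 h 27.310; AT4G02998 4 h 26.480; ACT2 0 h 18.070; ACT2 4 h 17.530
ΔCt(0 h) = 27.310 − 18.070 = 9.240
ΔCt(4 h) = 26.480 − 17.530 = 8.950
ΔΔCt = 8.950 − 9.240 = -0.290
Fold change = 2^(−(-0.290)) = 2^0.290 = 1.2226

1.223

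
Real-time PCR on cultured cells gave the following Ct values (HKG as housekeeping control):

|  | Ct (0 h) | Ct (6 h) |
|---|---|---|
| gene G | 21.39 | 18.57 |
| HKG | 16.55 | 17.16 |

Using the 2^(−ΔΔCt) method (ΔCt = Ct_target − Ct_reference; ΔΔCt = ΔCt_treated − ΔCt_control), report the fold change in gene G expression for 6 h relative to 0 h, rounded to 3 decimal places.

ΔCt(0 h) = 21.390 − 16.550 = 4.840
ΔCt(6 h) = 18.570 − 17.160 = 1.410
ΔΔCt = 1.410 − 4.840 = -3.430
Fold change = 2^(−(-3.430)) = 2^3.430 = 10.7779

10.778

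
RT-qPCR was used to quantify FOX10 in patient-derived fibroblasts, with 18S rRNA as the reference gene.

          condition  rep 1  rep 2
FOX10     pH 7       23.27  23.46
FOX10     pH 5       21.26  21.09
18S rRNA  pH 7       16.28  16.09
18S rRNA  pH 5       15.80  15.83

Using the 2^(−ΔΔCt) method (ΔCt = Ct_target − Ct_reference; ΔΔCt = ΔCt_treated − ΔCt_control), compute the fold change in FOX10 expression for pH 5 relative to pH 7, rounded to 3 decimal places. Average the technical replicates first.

Mean Ct: FOX10 pH 7 23.365; FOX10 pH 5 21.175; 18S rRNA pH 7 16.185; 18S rRNA pH 5 15.815
ΔCt(pH 7) = 23.365 − 16.185 = 7.180
ΔCt(pH 5) = 21.175 − 15.815 = 5.360
ΔΔCt = 5.360 − 7.180 = -1.820
Fold change = 2^(−(-1.820)) = 2^1.820 = 3.5308

3.531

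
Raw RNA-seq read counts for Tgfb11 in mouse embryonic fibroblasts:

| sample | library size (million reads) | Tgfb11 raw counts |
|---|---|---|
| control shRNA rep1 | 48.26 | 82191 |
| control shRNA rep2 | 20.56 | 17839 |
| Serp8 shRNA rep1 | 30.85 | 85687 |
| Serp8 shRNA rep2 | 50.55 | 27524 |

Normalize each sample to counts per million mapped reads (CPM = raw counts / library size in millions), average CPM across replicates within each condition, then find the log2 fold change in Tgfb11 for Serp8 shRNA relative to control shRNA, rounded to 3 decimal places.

CPM(control shRNA rep1) = 82191 / 48.26 = 1703.0874
CPM(control shRNA rep2) = 17839 / 20.56 = 867.6556
CPM(Serp8 shRNA rep1) = 85687 / 30.85 = 2777.5365
CPM(Serp8 shRNA rep2) = 27524 / 50.55 = 544.4906
mean CPM(control shRNA) = 1285.3715; mean CPM(Serp8 shRNA) = 1661.0135
Fold change = 1661.0135 / 1285.3715 = 1.29224
log2(1.29224) = 0.3699

0.370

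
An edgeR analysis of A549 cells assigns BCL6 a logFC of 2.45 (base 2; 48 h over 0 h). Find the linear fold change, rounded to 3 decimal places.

Fold change = 2^(2.45) = 5.4642

5.464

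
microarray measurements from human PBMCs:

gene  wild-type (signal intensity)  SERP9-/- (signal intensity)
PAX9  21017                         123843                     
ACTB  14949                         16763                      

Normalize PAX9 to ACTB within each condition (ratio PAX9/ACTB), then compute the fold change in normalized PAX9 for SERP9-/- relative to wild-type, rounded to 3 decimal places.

PAX9/ACTB (wild-type) = 21017 / 14949 = 1.4059
PAX9/ACTB (SERP9-/-) = 123843 / 16763 = 7.3879
Fold change = 7.3879 / 1.4059 = 5.2549

5.255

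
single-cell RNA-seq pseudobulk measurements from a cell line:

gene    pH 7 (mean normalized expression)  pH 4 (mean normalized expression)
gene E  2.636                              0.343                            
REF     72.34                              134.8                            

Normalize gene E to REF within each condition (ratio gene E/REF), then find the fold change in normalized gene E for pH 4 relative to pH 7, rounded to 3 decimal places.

0.070

gene E/REF (pH 7) = 2.636 / 72.34 = 0.036439
gene E/REF (pH 4) = 0.343 / 134.8 = 0.0025445
Fold change = 0.0025445 / 0.036439 = 0.0698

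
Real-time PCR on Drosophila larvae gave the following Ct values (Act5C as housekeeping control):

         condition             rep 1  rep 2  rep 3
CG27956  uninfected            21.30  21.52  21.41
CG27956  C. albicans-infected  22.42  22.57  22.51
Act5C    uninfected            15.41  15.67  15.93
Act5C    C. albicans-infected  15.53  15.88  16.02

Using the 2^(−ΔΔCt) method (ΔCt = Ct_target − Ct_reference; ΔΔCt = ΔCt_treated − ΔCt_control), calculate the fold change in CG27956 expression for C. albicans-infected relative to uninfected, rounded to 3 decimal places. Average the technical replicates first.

0.518

Mean Ct: CG27956 uninfected 21.410; CG27956 C. albicans-infected 22.500; Act5C uninfected 15.670; Act5C C. albicans-infected 15.810
ΔCt(uninfected) = 21.410 − 15.670 = 5.740
ΔCt(C. albicans-infected) = 22.500 − 15.810 = 6.690
ΔΔCt = 6.690 − 5.740 = 0.950
Fold change = 2^(−0.950) = 0.5176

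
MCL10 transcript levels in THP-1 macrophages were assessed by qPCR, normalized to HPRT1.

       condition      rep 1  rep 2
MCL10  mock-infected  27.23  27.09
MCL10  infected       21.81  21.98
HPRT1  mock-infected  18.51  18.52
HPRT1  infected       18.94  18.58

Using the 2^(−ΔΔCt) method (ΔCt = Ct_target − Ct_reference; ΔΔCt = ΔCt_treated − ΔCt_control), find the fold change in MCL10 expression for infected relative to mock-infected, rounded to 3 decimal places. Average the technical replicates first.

45.570

Mean Ct: MCL10 mock-infected 27.160; MCL10 infected 21.895; HPRT1 mock-infected 18.515; HPRT1 infected 18.760
ΔCt(mock-infected) = 27.160 − 18.515 = 8.645
ΔCt(infected) = 21.895 − 18.760 = 3.135
ΔΔCt = 3.135 − 8.645 = -5.510
Fold change = 2^(−(-5.510)) = 2^5.510 = 45.5696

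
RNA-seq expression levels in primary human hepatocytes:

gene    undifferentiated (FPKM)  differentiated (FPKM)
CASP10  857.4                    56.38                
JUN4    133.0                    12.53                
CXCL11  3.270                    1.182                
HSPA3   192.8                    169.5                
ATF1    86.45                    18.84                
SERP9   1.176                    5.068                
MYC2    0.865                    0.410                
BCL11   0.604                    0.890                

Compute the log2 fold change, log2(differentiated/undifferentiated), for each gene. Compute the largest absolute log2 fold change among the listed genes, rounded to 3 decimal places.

3.927

log2(56.38/857.4) = -3.927  (CASP10)
log2(12.53/133.0) = -3.408  (JUN4)
log2(1.182/3.270) = -1.468  (CXCL11)
log2(169.5/192.8) = -0.186  (HSPA3)
log2(18.84/86.45) = -2.198  (ATF1)
log2(5.068/1.176) = 2.108  (SERP9)
log2(0.410/0.865) = -1.077  (MYC2)
log2(0.890/0.604) = 0.559  (BCL11)
The largest magnitude belongs to CASP10.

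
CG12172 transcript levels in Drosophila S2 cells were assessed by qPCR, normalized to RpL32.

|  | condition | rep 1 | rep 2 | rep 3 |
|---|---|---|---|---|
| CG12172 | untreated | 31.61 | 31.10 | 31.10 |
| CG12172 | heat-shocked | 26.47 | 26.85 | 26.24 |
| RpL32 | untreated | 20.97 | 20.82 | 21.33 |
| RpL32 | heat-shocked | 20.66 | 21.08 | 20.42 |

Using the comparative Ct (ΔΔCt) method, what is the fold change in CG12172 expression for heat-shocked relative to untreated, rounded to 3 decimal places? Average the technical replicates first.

Mean Ct: CG12172 untreated 31.270; CG12172 heat-shocked 26.520; RpL32 untreated 21.040; RpL32 heat-shocked 20.720
ΔCt(untreated) = 31.270 − 21.040 = 10.230
ΔCt(heat-shocked) = 26.520 − 20.720 = 5.800
ΔΔCt = 5.800 − 10.230 = -4.430
Fold change = 2^(−(-4.430)) = 2^4.430 = 21.5557

21.556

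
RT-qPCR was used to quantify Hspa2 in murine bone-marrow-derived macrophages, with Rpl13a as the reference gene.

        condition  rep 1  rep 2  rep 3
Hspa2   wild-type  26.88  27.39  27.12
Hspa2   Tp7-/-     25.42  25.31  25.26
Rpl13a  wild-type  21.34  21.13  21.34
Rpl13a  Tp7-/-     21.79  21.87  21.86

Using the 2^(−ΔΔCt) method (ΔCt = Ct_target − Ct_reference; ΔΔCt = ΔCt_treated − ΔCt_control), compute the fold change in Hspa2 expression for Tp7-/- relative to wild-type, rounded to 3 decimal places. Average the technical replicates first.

Mean Ct: Hspa2 wild-type 27.130; Hspa2 Tp7-/- 25.330; Rpl13a wild-type 21.270; Rpl13a Tp7-/- 21.840
ΔCt(wild-type) = 27.130 − 21.270 = 5.860
ΔCt(Tp7-/-) = 25.330 − 21.840 = 3.490
ΔΔCt = 3.490 − 5.860 = -2.370
Fold change = 2^(−(-2.370)) = 2^2.370 = 5.1694

5.169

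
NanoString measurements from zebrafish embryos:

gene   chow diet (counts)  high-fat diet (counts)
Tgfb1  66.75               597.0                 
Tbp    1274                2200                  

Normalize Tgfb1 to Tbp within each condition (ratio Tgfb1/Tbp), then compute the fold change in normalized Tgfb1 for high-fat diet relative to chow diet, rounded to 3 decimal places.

5.179

Tgfb1/Tbp (chow diet) = 66.75 / 1274 = 0.052394
Tgfb1/Tbp (high-fat diet) = 597.0 / 2200 = 0.27136
Fold change = 0.27136 / 0.052394 = 5.1793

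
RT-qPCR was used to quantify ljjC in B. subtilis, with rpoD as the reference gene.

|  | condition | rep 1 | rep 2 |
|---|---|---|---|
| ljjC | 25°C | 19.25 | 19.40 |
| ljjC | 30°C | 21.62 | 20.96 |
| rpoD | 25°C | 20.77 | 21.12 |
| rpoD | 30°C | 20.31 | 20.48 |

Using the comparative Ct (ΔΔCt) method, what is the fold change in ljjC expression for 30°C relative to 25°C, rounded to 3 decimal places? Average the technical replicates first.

0.175

Mean Ct: ljjC 25°C 19.325; ljjC 30°C 21.290; rpoD 25°C 20.945; rpoD 30°C 20.395
ΔCt(25°C) = 19.325 − 20.945 = -1.620
ΔCt(30°C) = 21.290 − 20.395 = 0.895
ΔΔCt = 0.895 − (-1.620) = 2.515
Fold change = 2^(−2.515) = 0.1749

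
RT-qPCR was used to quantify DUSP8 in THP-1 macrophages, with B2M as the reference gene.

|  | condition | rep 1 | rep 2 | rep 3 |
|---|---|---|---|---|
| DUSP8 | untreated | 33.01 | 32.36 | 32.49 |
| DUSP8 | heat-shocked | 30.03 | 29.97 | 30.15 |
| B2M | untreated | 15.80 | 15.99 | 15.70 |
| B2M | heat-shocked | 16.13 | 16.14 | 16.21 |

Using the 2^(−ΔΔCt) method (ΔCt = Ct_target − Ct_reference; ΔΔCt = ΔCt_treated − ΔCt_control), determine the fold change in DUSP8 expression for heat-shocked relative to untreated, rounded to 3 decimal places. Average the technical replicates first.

Mean Ct: DUSP8 untreated 32.620; DUSP8 heat-shocked 30.050; B2M untreated 15.830; B2M heat-shocked 16.160
ΔCt(untreated) = 32.620 − 15.830 = 16.790
ΔCt(heat-shocked) = 30.050 − 16.160 = 13.890
ΔΔCt = 13.890 − 16.790 = -2.900
Fold change = 2^(−(-2.900)) = 2^2.900 = 7.4643

7.464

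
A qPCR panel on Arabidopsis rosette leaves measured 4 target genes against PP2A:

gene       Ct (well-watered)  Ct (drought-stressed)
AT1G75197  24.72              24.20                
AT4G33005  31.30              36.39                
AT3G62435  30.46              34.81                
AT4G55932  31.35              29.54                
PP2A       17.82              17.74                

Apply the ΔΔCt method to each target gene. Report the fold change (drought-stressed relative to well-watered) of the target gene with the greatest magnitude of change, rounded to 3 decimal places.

0.028

AT1G75197: ΔΔCt = (24.20−17.74) − (24.72−17.82) = 6.46 − 6.90 = -0.44; fold change = 2^0.44 = 1.357
AT4G33005: ΔΔCt = (36.39−17.74) − (31.30−17.82) = 18.65 − 13.48 = 5.17; fold change = 2^-5.17 = 0.028
AT3G62435: ΔΔCt = (34.81−17.74) − (30.46−17.82) = 17.07 − 12.64 = 4.43; fold change = 2^-4.43 = 0.046
AT4G55932: ΔΔCt = (29.54−17.74) − (31.35−17.82) = 11.80 − 13.53 = -1.73; fold change = 2^1.73 = 3.317
AT4G33005 has the largest |ΔΔCt| = 5.17.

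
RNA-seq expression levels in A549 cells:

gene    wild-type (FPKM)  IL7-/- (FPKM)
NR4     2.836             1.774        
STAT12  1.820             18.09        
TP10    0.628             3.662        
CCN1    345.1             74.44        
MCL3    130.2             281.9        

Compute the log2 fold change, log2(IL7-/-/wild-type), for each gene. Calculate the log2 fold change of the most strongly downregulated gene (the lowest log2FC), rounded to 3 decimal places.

-2.213

log2(1.774/2.836) = -0.677  (NR4)
log2(18.09/1.820) = 3.313  (STAT12)
log2(3.662/0.628) = 2.544  (TP10)
log2(74.44/345.1) = -2.213  (CCN1)
log2(281.9/130.2) = 1.114  (MCL3)
CCN1 is most strongly downregulated.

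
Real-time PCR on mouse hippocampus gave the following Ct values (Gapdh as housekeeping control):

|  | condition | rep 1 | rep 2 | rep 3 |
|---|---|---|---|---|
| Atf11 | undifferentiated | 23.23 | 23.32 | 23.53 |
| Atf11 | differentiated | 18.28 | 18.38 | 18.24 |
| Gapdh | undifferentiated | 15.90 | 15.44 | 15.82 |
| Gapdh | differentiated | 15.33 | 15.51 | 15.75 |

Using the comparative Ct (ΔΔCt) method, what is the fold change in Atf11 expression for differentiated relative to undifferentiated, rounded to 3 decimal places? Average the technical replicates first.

29.243

Mean Ct: Atf11 undifferentiated 23.360; Atf11 differentiated 18.300; Gapdh undifferentiated 15.720; Gapdh differentiated 15.530
ΔCt(undifferentiated) = 23.360 − 15.720 = 7.640
ΔCt(differentiated) = 18.300 − 15.530 = 2.770
ΔΔCt = 2.770 − 7.640 = -4.870
Fold change = 2^(−(-4.870)) = 2^4.870 = 29.2426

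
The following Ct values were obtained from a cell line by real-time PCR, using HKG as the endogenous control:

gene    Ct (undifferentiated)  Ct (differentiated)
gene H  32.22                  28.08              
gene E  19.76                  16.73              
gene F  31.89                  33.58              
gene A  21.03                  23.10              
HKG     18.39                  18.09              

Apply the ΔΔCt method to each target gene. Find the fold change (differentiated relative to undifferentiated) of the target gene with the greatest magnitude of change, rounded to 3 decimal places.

14.320

gene H: ΔΔCt = (28.08−18.09) − (32.22−18.39) = 9.99 − 13.83 = -3.84; fold change = 2^3.84 = 14.320
gene E: ΔΔCt = (16.73−18.09) − (19.76−18.39) = -1.36 − 1.37 = -2.73; fold change = 2^2.73 = 6.635
gene F: ΔΔCt = (33.58−18.09) − (31.89−18.39) = 15.49 − 13.50 = 1.99; fold change = 2^-1.99 = 0.252
gene A: ΔΔCt = (23.10−18.09) − (21.03−18.39) = 5.01 − 2.64 = 2.37; fold change = 2^-2.37 = 0.193
gene H has the largest |ΔΔCt| = 3.84.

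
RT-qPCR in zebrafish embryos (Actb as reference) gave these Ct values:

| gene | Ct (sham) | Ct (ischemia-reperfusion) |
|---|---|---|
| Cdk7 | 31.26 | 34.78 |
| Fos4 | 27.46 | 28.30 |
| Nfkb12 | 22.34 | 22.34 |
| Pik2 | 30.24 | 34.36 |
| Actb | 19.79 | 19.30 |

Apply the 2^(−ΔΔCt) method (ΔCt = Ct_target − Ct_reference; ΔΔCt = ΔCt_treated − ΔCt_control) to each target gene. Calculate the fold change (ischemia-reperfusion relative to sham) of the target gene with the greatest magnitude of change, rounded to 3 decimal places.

0.041

Cdk7: ΔΔCt = (34.78−19.30) − (31.26−19.79) = 15.48 − 11.47 = 4.01; fold change = 2^-4.01 = 0.062
Fos4: ΔΔCt = (28.30−19.30) − (27.46−19.79) = 9.00 − 7.67 = 1.33; fold change = 2^-1.33 = 0.398
Nfkb12: ΔΔCt = (22.34−19.30) − (22.34−19.79) = 3.04 − 2.55 = 0.49; fold change = 2^-0.49 = 0.712
Pik2: ΔΔCt = (34.36−19.30) − (30.24−19.79) = 15.06 − 10.45 = 4.61; fold change = 2^-4.61 = 0.041
Pik2 has the largest |ΔΔCt| = 4.61.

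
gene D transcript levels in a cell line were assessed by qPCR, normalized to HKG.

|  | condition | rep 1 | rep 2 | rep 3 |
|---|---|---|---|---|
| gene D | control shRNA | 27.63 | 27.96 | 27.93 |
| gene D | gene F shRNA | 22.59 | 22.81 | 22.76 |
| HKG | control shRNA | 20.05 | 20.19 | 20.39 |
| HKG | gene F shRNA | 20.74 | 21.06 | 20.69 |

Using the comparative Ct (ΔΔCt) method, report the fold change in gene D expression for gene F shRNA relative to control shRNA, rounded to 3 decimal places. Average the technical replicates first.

Mean Ct: gene D control shRNA 27.840; gene D gene F shRNA 22.720; HKG control shRNA 20.210; HKG gene F shRNA 20.830
ΔCt(control shRNA) = 27.840 − 20.210 = 7.630
ΔCt(gene F shRNA) = 22.720 − 20.830 = 1.890
ΔΔCt = 1.890 − 7.630 = -5.740
Fold change = 2^(−(-5.740)) = 2^5.740 = 53.4456

53.446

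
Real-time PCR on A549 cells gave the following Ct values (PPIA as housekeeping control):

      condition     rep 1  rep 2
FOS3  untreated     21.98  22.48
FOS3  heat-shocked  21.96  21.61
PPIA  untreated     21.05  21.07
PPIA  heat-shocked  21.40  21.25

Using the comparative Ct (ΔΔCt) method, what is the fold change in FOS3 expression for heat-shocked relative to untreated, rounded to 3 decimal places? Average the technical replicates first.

1.636

Mean Ct: FOS3 untreated 22.230; FOS3 heat-shocked 21.785; PPIA untreated 21.060; PPIA heat-shocked 21.325
ΔCt(untreated) = 22.230 − 21.060 = 1.170
ΔCt(heat-shocked) = 21.785 − 21.325 = 0.460
ΔΔCt = 0.460 − 1.170 = -0.710
Fold change = 2^(−(-0.710)) = 2^0.710 = 1.6358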